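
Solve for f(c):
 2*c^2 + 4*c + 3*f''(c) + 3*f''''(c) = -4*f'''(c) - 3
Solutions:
 f(c) = C1 + C2*c - c^4/18 + 2*c^3/27 - 7*c^2/54 + (C3*sin(sqrt(5)*c/3) + C4*cos(sqrt(5)*c/3))*exp(-2*c/3)


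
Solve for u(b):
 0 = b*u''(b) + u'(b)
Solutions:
 u(b) = C1 + C2*log(b)


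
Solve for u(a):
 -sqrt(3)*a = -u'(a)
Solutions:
 u(a) = C1 + sqrt(3)*a^2/2


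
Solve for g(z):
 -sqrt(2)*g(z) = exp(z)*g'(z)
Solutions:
 g(z) = C1*exp(sqrt(2)*exp(-z))


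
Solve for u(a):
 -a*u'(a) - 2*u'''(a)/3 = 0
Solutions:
 u(a) = C1 + Integral(C2*airyai(-2^(2/3)*3^(1/3)*a/2) + C3*airybi(-2^(2/3)*3^(1/3)*a/2), a)


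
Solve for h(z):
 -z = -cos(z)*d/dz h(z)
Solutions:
 h(z) = C1 + Integral(z/cos(z), z)


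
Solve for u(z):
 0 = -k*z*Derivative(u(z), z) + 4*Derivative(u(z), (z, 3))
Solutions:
 u(z) = C1 + Integral(C2*airyai(2^(1/3)*k^(1/3)*z/2) + C3*airybi(2^(1/3)*k^(1/3)*z/2), z)


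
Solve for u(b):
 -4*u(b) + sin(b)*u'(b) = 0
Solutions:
 u(b) = C1*(cos(b)^2 - 2*cos(b) + 1)/(cos(b)^2 + 2*cos(b) + 1)


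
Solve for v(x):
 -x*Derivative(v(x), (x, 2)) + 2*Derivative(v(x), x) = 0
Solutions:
 v(x) = C1 + C2*x^3


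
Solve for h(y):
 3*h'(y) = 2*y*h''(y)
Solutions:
 h(y) = C1 + C2*y^(5/2)


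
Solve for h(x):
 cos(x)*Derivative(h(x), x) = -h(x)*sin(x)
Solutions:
 h(x) = C1*cos(x)


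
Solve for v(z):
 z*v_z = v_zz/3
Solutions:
 v(z) = C1 + C2*erfi(sqrt(6)*z/2)


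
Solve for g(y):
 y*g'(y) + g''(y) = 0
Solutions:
 g(y) = C1 + C2*erf(sqrt(2)*y/2)


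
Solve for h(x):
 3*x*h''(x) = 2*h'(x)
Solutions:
 h(x) = C1 + C2*x^(5/3)


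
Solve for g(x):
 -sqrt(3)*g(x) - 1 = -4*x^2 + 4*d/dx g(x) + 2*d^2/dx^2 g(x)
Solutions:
 g(x) = C1*exp(x*(-1 + sqrt(2)*sqrt(2 - sqrt(3))/2)) + C2*exp(-x*(sqrt(2)*sqrt(2 - sqrt(3))/2 + 1)) + 4*sqrt(3)*x^2/3 - 32*x/3 - 16/3 + 125*sqrt(3)/9


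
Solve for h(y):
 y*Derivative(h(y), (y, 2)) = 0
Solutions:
 h(y) = C1 + C2*y


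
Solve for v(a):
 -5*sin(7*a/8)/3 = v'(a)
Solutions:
 v(a) = C1 + 40*cos(7*a/8)/21


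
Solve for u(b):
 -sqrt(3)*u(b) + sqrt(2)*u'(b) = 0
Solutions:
 u(b) = C1*exp(sqrt(6)*b/2)


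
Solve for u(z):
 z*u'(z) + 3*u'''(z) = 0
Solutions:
 u(z) = C1 + Integral(C2*airyai(-3^(2/3)*z/3) + C3*airybi(-3^(2/3)*z/3), z)


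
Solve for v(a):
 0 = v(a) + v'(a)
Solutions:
 v(a) = C1*exp(-a)


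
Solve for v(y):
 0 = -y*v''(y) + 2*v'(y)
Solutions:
 v(y) = C1 + C2*y^3


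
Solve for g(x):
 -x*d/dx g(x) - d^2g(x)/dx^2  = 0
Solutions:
 g(x) = C1 + C2*erf(sqrt(2)*x/2)


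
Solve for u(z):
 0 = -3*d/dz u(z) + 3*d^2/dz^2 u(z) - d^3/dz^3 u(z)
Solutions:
 u(z) = C1 + (C2*sin(sqrt(3)*z/2) + C3*cos(sqrt(3)*z/2))*exp(3*z/2)


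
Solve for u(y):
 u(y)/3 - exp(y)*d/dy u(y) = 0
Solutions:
 u(y) = C1*exp(-exp(-y)/3)


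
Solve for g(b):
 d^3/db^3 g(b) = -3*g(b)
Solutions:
 g(b) = C3*exp(-3^(1/3)*b) + (C1*sin(3^(5/6)*b/2) + C2*cos(3^(5/6)*b/2))*exp(3^(1/3)*b/2)


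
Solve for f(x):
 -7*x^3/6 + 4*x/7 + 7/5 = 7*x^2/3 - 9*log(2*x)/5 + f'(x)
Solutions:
 f(x) = C1 - 7*x^4/24 - 7*x^3/9 + 2*x^2/7 + 9*x*log(x)/5 - 2*x/5 + 9*x*log(2)/5


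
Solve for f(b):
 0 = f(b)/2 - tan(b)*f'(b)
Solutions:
 f(b) = C1*sqrt(sin(b))


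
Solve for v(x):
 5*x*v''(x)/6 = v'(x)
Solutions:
 v(x) = C1 + C2*x^(11/5)


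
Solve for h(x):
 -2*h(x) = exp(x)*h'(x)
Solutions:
 h(x) = C1*exp(2*exp(-x))


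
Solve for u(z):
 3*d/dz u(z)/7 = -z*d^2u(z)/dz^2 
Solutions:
 u(z) = C1 + C2*z^(4/7)


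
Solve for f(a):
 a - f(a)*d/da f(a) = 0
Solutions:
 f(a) = -sqrt(C1 + a^2)
 f(a) = sqrt(C1 + a^2)


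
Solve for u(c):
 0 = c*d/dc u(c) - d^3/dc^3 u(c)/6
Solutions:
 u(c) = C1 + Integral(C2*airyai(6^(1/3)*c) + C3*airybi(6^(1/3)*c), c)


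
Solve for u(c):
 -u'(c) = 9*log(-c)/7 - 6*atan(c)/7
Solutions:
 u(c) = C1 - 9*c*log(-c)/7 + 6*c*atan(c)/7 + 9*c/7 - 3*log(c^2 + 1)/7


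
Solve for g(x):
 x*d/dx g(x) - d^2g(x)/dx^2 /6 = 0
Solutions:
 g(x) = C1 + C2*erfi(sqrt(3)*x)


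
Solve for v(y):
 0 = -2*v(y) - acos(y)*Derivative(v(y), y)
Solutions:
 v(y) = C1*exp(-2*Integral(1/acos(y), y))


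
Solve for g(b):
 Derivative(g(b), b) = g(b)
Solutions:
 g(b) = C1*exp(b)


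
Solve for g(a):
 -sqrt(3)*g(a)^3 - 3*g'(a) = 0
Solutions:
 g(a) = -sqrt(6)*sqrt(-1/(C1 - sqrt(3)*a))/2
 g(a) = sqrt(6)*sqrt(-1/(C1 - sqrt(3)*a))/2


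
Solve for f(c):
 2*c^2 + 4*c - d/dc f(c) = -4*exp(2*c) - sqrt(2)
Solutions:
 f(c) = C1 + 2*c^3/3 + 2*c^2 + sqrt(2)*c + 2*exp(2*c)


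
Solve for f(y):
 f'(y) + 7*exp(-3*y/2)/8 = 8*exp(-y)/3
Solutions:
 f(y) = C1 - 8*exp(-y)/3 + 7*exp(-3*y/2)/12


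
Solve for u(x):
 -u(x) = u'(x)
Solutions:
 u(x) = C1*exp(-x)


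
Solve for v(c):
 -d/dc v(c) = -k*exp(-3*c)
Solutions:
 v(c) = C1 - k*exp(-3*c)/3


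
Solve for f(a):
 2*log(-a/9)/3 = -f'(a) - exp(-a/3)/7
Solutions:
 f(a) = C1 - 2*a*log(-a)/3 + 2*a*(1 + 2*log(3))/3 + 3*exp(-a/3)/7


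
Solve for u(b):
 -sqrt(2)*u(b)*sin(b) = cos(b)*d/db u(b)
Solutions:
 u(b) = C1*cos(b)^(sqrt(2))


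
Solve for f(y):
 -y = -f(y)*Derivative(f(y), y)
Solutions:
 f(y) = -sqrt(C1 + y^2)
 f(y) = sqrt(C1 + y^2)


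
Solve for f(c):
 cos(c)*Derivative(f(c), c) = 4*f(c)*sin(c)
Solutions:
 f(c) = C1/cos(c)^4


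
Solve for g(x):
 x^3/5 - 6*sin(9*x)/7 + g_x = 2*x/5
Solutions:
 g(x) = C1 - x^4/20 + x^2/5 - 2*cos(9*x)/21


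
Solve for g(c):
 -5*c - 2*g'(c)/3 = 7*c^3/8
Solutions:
 g(c) = C1 - 21*c^4/64 - 15*c^2/4


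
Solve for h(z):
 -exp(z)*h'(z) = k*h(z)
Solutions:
 h(z) = C1*exp(k*exp(-z))


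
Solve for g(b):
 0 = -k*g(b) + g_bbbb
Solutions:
 g(b) = C1*exp(-b*k^(1/4)) + C2*exp(b*k^(1/4)) + C3*exp(-I*b*k^(1/4)) + C4*exp(I*b*k^(1/4))


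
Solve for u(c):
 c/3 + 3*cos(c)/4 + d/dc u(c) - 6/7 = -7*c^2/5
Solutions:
 u(c) = C1 - 7*c^3/15 - c^2/6 + 6*c/7 - 3*sin(c)/4


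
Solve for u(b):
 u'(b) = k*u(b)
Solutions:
 u(b) = C1*exp(b*k)


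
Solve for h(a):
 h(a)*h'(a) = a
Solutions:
 h(a) = -sqrt(C1 + a^2)
 h(a) = sqrt(C1 + a^2)


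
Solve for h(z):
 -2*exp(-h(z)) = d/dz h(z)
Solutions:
 h(z) = log(C1 - 2*z)


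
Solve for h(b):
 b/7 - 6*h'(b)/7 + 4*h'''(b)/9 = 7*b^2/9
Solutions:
 h(b) = C1 + C2*exp(-3*sqrt(42)*b/14) + C3*exp(3*sqrt(42)*b/14) - 49*b^3/162 + b^2/12 - 686*b/729


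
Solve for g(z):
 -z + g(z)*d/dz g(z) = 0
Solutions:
 g(z) = -sqrt(C1 + z^2)
 g(z) = sqrt(C1 + z^2)


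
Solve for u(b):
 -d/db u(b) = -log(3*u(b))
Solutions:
 -Integral(1/(log(_y) + log(3)), (_y, u(b))) = C1 - b


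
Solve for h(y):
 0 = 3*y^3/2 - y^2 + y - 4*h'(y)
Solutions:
 h(y) = C1 + 3*y^4/32 - y^3/12 + y^2/8


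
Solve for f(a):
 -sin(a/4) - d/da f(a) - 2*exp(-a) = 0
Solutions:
 f(a) = C1 + 4*cos(a/4) + 2*exp(-a)


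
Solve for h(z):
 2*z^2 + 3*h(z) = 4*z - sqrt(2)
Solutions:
 h(z) = -2*z^2/3 + 4*z/3 - sqrt(2)/3


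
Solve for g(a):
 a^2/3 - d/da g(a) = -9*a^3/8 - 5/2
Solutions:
 g(a) = C1 + 9*a^4/32 + a^3/9 + 5*a/2


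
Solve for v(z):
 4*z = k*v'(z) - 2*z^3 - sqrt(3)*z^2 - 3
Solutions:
 v(z) = C1 + z^4/(2*k) + sqrt(3)*z^3/(3*k) + 2*z^2/k + 3*z/k


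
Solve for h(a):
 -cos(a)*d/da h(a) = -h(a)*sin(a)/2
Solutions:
 h(a) = C1/sqrt(cos(a))


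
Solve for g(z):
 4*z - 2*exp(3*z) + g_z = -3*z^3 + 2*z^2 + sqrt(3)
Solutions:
 g(z) = C1 - 3*z^4/4 + 2*z^3/3 - 2*z^2 + sqrt(3)*z + 2*exp(3*z)/3


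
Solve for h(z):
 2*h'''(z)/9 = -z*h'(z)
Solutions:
 h(z) = C1 + Integral(C2*airyai(-6^(2/3)*z/2) + C3*airybi(-6^(2/3)*z/2), z)


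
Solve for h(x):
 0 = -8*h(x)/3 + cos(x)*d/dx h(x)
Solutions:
 h(x) = C1*(sin(x) + 1)^(4/3)/(sin(x) - 1)^(4/3)


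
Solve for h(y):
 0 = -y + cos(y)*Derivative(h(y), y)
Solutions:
 h(y) = C1 + Integral(y/cos(y), y)


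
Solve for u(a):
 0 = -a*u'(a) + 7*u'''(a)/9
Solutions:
 u(a) = C1 + Integral(C2*airyai(21^(2/3)*a/7) + C3*airybi(21^(2/3)*a/7), a)


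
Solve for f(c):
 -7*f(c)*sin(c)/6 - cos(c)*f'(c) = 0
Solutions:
 f(c) = C1*cos(c)^(7/6)


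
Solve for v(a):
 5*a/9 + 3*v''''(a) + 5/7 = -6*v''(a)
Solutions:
 v(a) = C1 + C2*a + C3*sin(sqrt(2)*a) + C4*cos(sqrt(2)*a) - 5*a^3/324 - 5*a^2/84


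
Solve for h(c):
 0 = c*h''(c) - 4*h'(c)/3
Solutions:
 h(c) = C1 + C2*c^(7/3)


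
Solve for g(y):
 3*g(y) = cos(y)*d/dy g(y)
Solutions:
 g(y) = C1*(sin(y) + 1)^(3/2)/(sin(y) - 1)^(3/2)


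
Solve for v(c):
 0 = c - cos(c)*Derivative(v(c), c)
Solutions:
 v(c) = C1 + Integral(c/cos(c), c)


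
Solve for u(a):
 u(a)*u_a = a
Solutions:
 u(a) = -sqrt(C1 + a^2)
 u(a) = sqrt(C1 + a^2)


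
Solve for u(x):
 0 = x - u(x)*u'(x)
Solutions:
 u(x) = -sqrt(C1 + x^2)
 u(x) = sqrt(C1 + x^2)


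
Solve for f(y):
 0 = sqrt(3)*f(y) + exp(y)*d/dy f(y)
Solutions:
 f(y) = C1*exp(sqrt(3)*exp(-y))


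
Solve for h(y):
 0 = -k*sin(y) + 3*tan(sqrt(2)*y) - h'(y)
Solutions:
 h(y) = C1 + k*cos(y) - 3*sqrt(2)*log(cos(sqrt(2)*y))/2


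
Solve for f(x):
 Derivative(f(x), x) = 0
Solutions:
 f(x) = C1


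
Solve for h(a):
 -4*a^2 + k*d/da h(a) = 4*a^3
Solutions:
 h(a) = C1 + a^4/k + 4*a^3/(3*k)


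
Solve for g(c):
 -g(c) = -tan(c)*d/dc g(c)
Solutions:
 g(c) = C1*sin(c)


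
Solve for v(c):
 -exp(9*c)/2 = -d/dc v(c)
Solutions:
 v(c) = C1 + exp(9*c)/18


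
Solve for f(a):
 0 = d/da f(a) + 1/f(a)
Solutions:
 f(a) = -sqrt(C1 - 2*a)
 f(a) = sqrt(C1 - 2*a)


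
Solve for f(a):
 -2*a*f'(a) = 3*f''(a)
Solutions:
 f(a) = C1 + C2*erf(sqrt(3)*a/3)


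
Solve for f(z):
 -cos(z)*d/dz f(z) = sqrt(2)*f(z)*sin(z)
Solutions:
 f(z) = C1*cos(z)^(sqrt(2))


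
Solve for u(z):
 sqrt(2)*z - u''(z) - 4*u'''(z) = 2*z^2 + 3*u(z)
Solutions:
 u(z) = C3*exp(-z) - 2*z^2/3 + sqrt(2)*z/3 + (C1*sin(sqrt(39)*z/8) + C2*cos(sqrt(39)*z/8))*exp(3*z/8) + 4/9


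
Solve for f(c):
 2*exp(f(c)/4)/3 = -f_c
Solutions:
 f(c) = 4*log(1/(C1 + 2*c)) + 4*log(12)


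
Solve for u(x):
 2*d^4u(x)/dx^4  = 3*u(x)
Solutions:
 u(x) = C1*exp(-2^(3/4)*3^(1/4)*x/2) + C2*exp(2^(3/4)*3^(1/4)*x/2) + C3*sin(2^(3/4)*3^(1/4)*x/2) + C4*cos(2^(3/4)*3^(1/4)*x/2)


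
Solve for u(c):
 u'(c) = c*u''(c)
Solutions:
 u(c) = C1 + C2*c^2


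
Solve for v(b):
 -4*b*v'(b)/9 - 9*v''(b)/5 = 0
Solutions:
 v(b) = C1 + C2*erf(sqrt(10)*b/9)


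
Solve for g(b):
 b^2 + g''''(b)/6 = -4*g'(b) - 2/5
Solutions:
 g(b) = C1 + C4*exp(-2*3^(1/3)*b) - b^3/12 - b/10 + (C2*sin(3^(5/6)*b) + C3*cos(3^(5/6)*b))*exp(3^(1/3)*b)


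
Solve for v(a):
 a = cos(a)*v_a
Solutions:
 v(a) = C1 + Integral(a/cos(a), a)


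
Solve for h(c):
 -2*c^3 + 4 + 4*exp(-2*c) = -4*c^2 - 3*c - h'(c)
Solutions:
 h(c) = C1 + c^4/2 - 4*c^3/3 - 3*c^2/2 - 4*c + 2*exp(-2*c)


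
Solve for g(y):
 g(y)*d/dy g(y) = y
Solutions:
 g(y) = -sqrt(C1 + y^2)
 g(y) = sqrt(C1 + y^2)


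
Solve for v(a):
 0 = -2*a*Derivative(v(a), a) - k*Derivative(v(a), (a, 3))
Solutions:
 v(a) = C1 + Integral(C2*airyai(2^(1/3)*a*(-1/k)^(1/3)) + C3*airybi(2^(1/3)*a*(-1/k)^(1/3)), a)


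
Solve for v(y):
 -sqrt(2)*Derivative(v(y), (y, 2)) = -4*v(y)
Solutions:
 v(y) = C1*exp(-2^(3/4)*y) + C2*exp(2^(3/4)*y)


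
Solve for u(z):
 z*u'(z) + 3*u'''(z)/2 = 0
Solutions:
 u(z) = C1 + Integral(C2*airyai(-2^(1/3)*3^(2/3)*z/3) + C3*airybi(-2^(1/3)*3^(2/3)*z/3), z)


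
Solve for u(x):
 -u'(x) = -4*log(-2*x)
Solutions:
 u(x) = C1 + 4*x*log(-x) + 4*x*(-1 + log(2))


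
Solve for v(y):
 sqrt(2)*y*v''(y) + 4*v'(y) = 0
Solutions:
 v(y) = C1 + C2*y^(1 - 2*sqrt(2))


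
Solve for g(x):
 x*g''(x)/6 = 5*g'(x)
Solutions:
 g(x) = C1 + C2*x^31


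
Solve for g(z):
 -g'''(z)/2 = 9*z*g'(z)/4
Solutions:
 g(z) = C1 + Integral(C2*airyai(-6^(2/3)*z/2) + C3*airybi(-6^(2/3)*z/2), z)


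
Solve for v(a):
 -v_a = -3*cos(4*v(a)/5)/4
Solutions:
 -3*a/4 - 5*log(sin(4*v(a)/5) - 1)/8 + 5*log(sin(4*v(a)/5) + 1)/8 = C1


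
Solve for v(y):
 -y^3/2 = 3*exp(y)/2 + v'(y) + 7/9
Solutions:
 v(y) = C1 - y^4/8 - 7*y/9 - 3*exp(y)/2


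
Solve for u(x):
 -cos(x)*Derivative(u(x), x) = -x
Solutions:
 u(x) = C1 + Integral(x/cos(x), x)


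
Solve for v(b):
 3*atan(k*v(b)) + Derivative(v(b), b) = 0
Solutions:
 Integral(1/atan(_y*k), (_y, v(b))) = C1 - 3*b


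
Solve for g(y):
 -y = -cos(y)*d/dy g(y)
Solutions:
 g(y) = C1 + Integral(y/cos(y), y)


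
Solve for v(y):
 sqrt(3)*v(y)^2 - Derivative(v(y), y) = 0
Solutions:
 v(y) = -1/(C1 + sqrt(3)*y)


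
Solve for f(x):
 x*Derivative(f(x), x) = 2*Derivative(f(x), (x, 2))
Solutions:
 f(x) = C1 + C2*erfi(x/2)


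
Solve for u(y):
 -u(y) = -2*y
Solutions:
 u(y) = 2*y


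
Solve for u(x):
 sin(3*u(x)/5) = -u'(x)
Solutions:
 x + 5*log(cos(3*u(x)/5) - 1)/6 - 5*log(cos(3*u(x)/5) + 1)/6 = C1


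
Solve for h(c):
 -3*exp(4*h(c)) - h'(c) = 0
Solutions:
 h(c) = log(-I*(1/(C1 + 12*c))^(1/4))
 h(c) = log(I*(1/(C1 + 12*c))^(1/4))
 h(c) = log(-(1/(C1 + 12*c))^(1/4))
 h(c) = log(1/(C1 + 12*c))/4


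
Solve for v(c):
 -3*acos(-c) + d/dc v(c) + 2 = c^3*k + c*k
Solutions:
 v(c) = C1 + c^4*k/4 + c^2*k/2 + 3*c*acos(-c) - 2*c + 3*sqrt(1 - c^2)


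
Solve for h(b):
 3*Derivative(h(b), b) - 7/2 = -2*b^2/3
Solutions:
 h(b) = C1 - 2*b^3/27 + 7*b/6


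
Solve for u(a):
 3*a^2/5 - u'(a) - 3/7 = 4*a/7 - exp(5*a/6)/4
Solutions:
 u(a) = C1 + a^3/5 - 2*a^2/7 - 3*a/7 + 3*exp(5*a/6)/10


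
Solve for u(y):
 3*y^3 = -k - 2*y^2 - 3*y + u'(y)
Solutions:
 u(y) = C1 + k*y + 3*y^4/4 + 2*y^3/3 + 3*y^2/2


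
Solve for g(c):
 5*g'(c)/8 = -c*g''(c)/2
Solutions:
 g(c) = C1 + C2/c^(1/4)


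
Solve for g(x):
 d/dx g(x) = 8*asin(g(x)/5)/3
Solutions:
 Integral(1/asin(_y/5), (_y, g(x))) = C1 + 8*x/3


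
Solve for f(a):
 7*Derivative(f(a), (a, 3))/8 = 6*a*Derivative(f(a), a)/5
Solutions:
 f(a) = C1 + Integral(C2*airyai(2*35^(2/3)*6^(1/3)*a/35) + C3*airybi(2*35^(2/3)*6^(1/3)*a/35), a)


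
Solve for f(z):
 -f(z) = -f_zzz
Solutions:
 f(z) = C3*exp(z) + (C1*sin(sqrt(3)*z/2) + C2*cos(sqrt(3)*z/2))*exp(-z/2)


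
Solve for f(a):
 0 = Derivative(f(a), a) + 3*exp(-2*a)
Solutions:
 f(a) = C1 + 3*exp(-2*a)/2


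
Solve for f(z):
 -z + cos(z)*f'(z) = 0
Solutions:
 f(z) = C1 + Integral(z/cos(z), z)


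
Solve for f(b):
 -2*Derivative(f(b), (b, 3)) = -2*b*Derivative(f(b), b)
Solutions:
 f(b) = C1 + Integral(C2*airyai(b) + C3*airybi(b), b)


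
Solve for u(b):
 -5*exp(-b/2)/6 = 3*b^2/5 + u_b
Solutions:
 u(b) = C1 - b^3/5 + 5*exp(-b/2)/3


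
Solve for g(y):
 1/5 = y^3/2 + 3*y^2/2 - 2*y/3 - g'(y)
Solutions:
 g(y) = C1 + y^4/8 + y^3/2 - y^2/3 - y/5


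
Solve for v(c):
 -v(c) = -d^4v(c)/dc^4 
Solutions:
 v(c) = C1*exp(-c) + C2*exp(c) + C3*sin(c) + C4*cos(c)


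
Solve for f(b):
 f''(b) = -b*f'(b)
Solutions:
 f(b) = C1 + C2*erf(sqrt(2)*b/2)


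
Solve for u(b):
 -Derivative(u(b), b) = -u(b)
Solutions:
 u(b) = C1*exp(b)


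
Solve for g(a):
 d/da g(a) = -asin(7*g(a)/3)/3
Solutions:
 Integral(1/asin(7*_y/3), (_y, g(a))) = C1 - a/3


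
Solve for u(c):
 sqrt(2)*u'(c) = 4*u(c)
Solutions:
 u(c) = C1*exp(2*sqrt(2)*c)


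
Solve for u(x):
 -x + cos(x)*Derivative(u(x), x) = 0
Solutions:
 u(x) = C1 + Integral(x/cos(x), x)


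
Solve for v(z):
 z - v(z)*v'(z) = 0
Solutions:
 v(z) = -sqrt(C1 + z^2)
 v(z) = sqrt(C1 + z^2)


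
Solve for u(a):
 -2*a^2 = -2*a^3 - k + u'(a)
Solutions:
 u(a) = C1 + a^4/2 - 2*a^3/3 + a*k


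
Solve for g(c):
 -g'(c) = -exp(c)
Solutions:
 g(c) = C1 + exp(c)


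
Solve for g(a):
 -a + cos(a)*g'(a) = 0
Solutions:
 g(a) = C1 + Integral(a/cos(a), a)


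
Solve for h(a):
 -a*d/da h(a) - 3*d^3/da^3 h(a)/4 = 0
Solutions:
 h(a) = C1 + Integral(C2*airyai(-6^(2/3)*a/3) + C3*airybi(-6^(2/3)*a/3), a)


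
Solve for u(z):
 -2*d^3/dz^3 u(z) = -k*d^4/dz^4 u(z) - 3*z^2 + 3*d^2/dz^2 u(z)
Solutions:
 u(z) = C1 + C2*z + C3*exp(z*(1 - sqrt(3*k + 1))/k) + C4*exp(z*(sqrt(3*k + 1) + 1)/k) + z^4/12 - 2*z^3/9 + z^2*(3*k + 4)/9


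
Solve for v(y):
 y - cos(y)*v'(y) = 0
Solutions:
 v(y) = C1 + Integral(y/cos(y), y)


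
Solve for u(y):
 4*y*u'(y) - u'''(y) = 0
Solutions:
 u(y) = C1 + Integral(C2*airyai(2^(2/3)*y) + C3*airybi(2^(2/3)*y), y)


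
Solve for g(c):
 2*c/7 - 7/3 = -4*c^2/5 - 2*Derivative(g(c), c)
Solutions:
 g(c) = C1 - 2*c^3/15 - c^2/14 + 7*c/6


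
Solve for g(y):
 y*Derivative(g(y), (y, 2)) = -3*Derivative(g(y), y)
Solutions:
 g(y) = C1 + C2/y^2


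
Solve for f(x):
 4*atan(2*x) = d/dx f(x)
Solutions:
 f(x) = C1 + 4*x*atan(2*x) - log(4*x^2 + 1)


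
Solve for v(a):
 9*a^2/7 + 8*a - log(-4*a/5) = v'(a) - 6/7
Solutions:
 v(a) = C1 + 3*a^3/7 + 4*a^2 - a*log(-a) + a*(-2*log(2) + log(5) + 13/7)


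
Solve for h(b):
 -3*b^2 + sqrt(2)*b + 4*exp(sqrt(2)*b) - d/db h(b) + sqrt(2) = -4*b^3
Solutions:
 h(b) = C1 + b^4 - b^3 + sqrt(2)*b^2/2 + sqrt(2)*b + 2*sqrt(2)*exp(sqrt(2)*b)


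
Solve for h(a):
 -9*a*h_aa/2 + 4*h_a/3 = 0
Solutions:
 h(a) = C1 + C2*a^(35/27)


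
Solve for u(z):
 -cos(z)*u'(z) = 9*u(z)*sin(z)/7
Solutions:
 u(z) = C1*cos(z)^(9/7)


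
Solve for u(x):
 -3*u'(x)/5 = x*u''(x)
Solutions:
 u(x) = C1 + C2*x^(2/5)


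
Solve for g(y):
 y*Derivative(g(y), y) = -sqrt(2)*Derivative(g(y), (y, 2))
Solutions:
 g(y) = C1 + C2*erf(2^(1/4)*y/2)


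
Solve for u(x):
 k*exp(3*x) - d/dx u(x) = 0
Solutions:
 u(x) = C1 + k*exp(3*x)/3


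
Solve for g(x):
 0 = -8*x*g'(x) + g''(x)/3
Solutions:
 g(x) = C1 + C2*erfi(2*sqrt(3)*x)


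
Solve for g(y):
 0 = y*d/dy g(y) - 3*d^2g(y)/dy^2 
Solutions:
 g(y) = C1 + C2*erfi(sqrt(6)*y/6)


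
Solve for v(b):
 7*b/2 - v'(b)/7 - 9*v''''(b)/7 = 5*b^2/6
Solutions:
 v(b) = C1 + C4*exp(-3^(1/3)*b/3) - 35*b^3/18 + 49*b^2/4 + (C2*sin(3^(5/6)*b/6) + C3*cos(3^(5/6)*b/6))*exp(3^(1/3)*b/6)


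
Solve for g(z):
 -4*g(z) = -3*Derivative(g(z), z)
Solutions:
 g(z) = C1*exp(4*z/3)


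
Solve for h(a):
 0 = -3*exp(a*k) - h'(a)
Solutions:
 h(a) = C1 - 3*exp(a*k)/k


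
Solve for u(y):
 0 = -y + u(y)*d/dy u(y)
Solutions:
 u(y) = -sqrt(C1 + y^2)
 u(y) = sqrt(C1 + y^2)


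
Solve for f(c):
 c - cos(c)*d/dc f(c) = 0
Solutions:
 f(c) = C1 + Integral(c/cos(c), c)


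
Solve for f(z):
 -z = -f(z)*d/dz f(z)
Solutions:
 f(z) = -sqrt(C1 + z^2)
 f(z) = sqrt(C1 + z^2)


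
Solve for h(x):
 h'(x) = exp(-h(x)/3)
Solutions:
 h(x) = 3*log(C1 + x/3)


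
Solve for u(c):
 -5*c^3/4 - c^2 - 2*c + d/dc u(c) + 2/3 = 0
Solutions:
 u(c) = C1 + 5*c^4/16 + c^3/3 + c^2 - 2*c/3


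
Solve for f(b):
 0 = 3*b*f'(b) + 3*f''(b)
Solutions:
 f(b) = C1 + C2*erf(sqrt(2)*b/2)


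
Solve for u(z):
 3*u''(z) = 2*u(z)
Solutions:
 u(z) = C1*exp(-sqrt(6)*z/3) + C2*exp(sqrt(6)*z/3)


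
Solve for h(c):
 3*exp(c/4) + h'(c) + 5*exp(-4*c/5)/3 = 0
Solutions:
 h(c) = C1 - 12*exp(c/4) + 25*exp(-4*c/5)/12


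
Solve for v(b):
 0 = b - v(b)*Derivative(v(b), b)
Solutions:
 v(b) = -sqrt(C1 + b^2)
 v(b) = sqrt(C1 + b^2)


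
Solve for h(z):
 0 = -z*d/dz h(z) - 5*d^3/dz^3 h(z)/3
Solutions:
 h(z) = C1 + Integral(C2*airyai(-3^(1/3)*5^(2/3)*z/5) + C3*airybi(-3^(1/3)*5^(2/3)*z/5), z)


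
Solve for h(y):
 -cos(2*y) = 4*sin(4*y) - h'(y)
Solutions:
 h(y) = C1 + sin(2*y)/2 - cos(4*y)


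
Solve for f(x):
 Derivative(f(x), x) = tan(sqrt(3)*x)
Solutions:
 f(x) = C1 - sqrt(3)*log(cos(sqrt(3)*x))/3


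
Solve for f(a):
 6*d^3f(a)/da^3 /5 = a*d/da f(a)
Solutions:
 f(a) = C1 + Integral(C2*airyai(5^(1/3)*6^(2/3)*a/6) + C3*airybi(5^(1/3)*6^(2/3)*a/6), a)


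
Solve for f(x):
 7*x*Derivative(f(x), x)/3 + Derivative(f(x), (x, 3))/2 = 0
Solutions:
 f(x) = C1 + Integral(C2*airyai(-14^(1/3)*3^(2/3)*x/3) + C3*airybi(-14^(1/3)*3^(2/3)*x/3), x)


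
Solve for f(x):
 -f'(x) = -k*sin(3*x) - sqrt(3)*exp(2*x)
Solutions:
 f(x) = C1 - k*cos(3*x)/3 + sqrt(3)*exp(2*x)/2


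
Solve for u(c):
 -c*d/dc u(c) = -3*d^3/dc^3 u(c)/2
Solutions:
 u(c) = C1 + Integral(C2*airyai(2^(1/3)*3^(2/3)*c/3) + C3*airybi(2^(1/3)*3^(2/3)*c/3), c)


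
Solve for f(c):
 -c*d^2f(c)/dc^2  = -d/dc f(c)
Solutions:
 f(c) = C1 + C2*c^2


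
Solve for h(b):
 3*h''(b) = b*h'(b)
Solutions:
 h(b) = C1 + C2*erfi(sqrt(6)*b/6)


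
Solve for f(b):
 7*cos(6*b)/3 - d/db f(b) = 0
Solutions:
 f(b) = C1 + 7*sin(6*b)/18


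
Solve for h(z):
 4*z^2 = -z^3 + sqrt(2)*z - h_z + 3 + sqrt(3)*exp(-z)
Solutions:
 h(z) = C1 - z^4/4 - 4*z^3/3 + sqrt(2)*z^2/2 + 3*z - sqrt(3)*exp(-z)


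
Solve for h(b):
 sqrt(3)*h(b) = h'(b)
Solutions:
 h(b) = C1*exp(sqrt(3)*b)


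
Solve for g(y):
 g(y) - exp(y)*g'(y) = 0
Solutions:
 g(y) = C1*exp(-exp(-y))


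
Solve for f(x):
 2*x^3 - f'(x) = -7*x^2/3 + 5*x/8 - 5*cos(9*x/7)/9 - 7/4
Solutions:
 f(x) = C1 + x^4/2 + 7*x^3/9 - 5*x^2/16 + 7*x/4 + 35*sin(9*x/7)/81


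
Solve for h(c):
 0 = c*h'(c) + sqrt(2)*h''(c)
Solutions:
 h(c) = C1 + C2*erf(2^(1/4)*c/2)


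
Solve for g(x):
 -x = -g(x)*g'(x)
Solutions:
 g(x) = -sqrt(C1 + x^2)
 g(x) = sqrt(C1 + x^2)


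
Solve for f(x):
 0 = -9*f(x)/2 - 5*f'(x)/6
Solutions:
 f(x) = C1*exp(-27*x/5)


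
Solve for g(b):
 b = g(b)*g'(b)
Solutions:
 g(b) = -sqrt(C1 + b^2)
 g(b) = sqrt(C1 + b^2)


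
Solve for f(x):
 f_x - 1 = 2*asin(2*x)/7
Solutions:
 f(x) = C1 + 2*x*asin(2*x)/7 + x + sqrt(1 - 4*x^2)/7


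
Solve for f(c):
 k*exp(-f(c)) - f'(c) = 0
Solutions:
 f(c) = log(C1 + c*k)


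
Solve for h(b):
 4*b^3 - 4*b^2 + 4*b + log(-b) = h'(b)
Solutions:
 h(b) = C1 + b^4 - 4*b^3/3 + 2*b^2 + b*log(-b) - b


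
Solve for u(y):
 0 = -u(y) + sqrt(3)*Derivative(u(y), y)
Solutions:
 u(y) = C1*exp(sqrt(3)*y/3)


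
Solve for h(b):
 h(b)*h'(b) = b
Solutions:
 h(b) = -sqrt(C1 + b^2)
 h(b) = sqrt(C1 + b^2)


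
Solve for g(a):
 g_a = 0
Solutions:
 g(a) = C1


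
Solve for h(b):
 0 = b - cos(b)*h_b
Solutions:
 h(b) = C1 + Integral(b/cos(b), b)


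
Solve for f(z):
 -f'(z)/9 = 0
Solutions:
 f(z) = C1


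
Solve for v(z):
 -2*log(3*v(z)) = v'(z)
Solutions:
 Integral(1/(log(_y) + log(3)), (_y, v(z)))/2 = C1 - z


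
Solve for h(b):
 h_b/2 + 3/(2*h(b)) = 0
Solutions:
 h(b) = -sqrt(C1 - 6*b)
 h(b) = sqrt(C1 - 6*b)


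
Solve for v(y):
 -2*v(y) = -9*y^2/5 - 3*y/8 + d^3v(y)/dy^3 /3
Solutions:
 v(y) = C3*exp(-6^(1/3)*y) + 9*y^2/10 + 3*y/16 + (C1*sin(2^(1/3)*3^(5/6)*y/2) + C2*cos(2^(1/3)*3^(5/6)*y/2))*exp(6^(1/3)*y/2)


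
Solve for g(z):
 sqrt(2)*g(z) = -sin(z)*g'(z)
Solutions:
 g(z) = C1*(cos(z) + 1)^(sqrt(2)/2)/(cos(z) - 1)^(sqrt(2)/2)


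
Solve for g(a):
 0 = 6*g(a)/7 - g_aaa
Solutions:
 g(a) = C3*exp(6^(1/3)*7^(2/3)*a/7) + (C1*sin(2^(1/3)*3^(5/6)*7^(2/3)*a/14) + C2*cos(2^(1/3)*3^(5/6)*7^(2/3)*a/14))*exp(-6^(1/3)*7^(2/3)*a/14)


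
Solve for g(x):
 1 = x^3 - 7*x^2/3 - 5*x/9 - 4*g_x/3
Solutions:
 g(x) = C1 + 3*x^4/16 - 7*x^3/12 - 5*x^2/24 - 3*x/4


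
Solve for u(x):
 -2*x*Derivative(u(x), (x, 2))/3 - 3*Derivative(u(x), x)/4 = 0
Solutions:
 u(x) = C1 + C2/x^(1/8)


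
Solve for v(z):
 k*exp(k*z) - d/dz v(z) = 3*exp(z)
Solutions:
 v(z) = C1 - 3*exp(z) + exp(k*z)


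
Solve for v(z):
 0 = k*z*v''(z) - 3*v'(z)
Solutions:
 v(z) = C1 + z^(((re(k) + 3)*re(k) + im(k)^2)/(re(k)^2 + im(k)^2))*(C2*sin(3*log(z)*Abs(im(k))/(re(k)^2 + im(k)^2)) + C3*cos(3*log(z)*im(k)/(re(k)^2 + im(k)^2)))


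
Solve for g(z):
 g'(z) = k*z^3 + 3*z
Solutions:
 g(z) = C1 + k*z^4/4 + 3*z^2/2


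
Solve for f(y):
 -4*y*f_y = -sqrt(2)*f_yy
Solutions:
 f(y) = C1 + C2*erfi(2^(1/4)*y)


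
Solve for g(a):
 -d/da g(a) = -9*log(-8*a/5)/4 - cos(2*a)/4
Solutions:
 g(a) = C1 + 9*a*log(-a)/4 - 3*a*log(5) - 9*a/4 + 3*a*log(10)/4 + 6*a*log(2) + sin(2*a)/8


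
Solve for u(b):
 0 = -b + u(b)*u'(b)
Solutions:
 u(b) = -sqrt(C1 + b^2)
 u(b) = sqrt(C1 + b^2)


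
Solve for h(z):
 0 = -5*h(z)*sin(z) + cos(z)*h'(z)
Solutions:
 h(z) = C1/cos(z)^5


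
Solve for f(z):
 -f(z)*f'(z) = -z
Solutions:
 f(z) = -sqrt(C1 + z^2)
 f(z) = sqrt(C1 + z^2)


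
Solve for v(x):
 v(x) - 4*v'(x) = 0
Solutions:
 v(x) = C1*exp(x/4)


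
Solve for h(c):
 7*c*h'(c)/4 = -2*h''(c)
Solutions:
 h(c) = C1 + C2*erf(sqrt(7)*c/4)


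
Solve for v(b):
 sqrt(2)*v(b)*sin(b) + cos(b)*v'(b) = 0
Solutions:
 v(b) = C1*cos(b)^(sqrt(2))


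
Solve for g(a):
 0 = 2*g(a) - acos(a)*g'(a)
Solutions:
 g(a) = C1*exp(2*Integral(1/acos(a), a))


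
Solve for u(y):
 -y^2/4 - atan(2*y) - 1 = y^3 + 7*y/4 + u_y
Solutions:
 u(y) = C1 - y^4/4 - y^3/12 - 7*y^2/8 - y*atan(2*y) - y + log(4*y^2 + 1)/4


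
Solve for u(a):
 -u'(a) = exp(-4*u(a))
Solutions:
 u(a) = log(-I*(C1 - 4*a)^(1/4))
 u(a) = log(I*(C1 - 4*a)^(1/4))
 u(a) = log(-(C1 - 4*a)^(1/4))
 u(a) = log(C1 - 4*a)/4


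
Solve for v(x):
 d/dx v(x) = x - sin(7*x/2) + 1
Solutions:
 v(x) = C1 + x^2/2 + x + 2*cos(7*x/2)/7


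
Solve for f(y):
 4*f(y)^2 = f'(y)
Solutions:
 f(y) = -1/(C1 + 4*y)


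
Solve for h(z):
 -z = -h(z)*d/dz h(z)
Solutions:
 h(z) = -sqrt(C1 + z^2)
 h(z) = sqrt(C1 + z^2)


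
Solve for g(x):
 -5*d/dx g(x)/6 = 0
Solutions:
 g(x) = C1


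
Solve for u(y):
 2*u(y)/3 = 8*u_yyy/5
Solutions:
 u(y) = C3*exp(90^(1/3)*y/6) + (C1*sin(10^(1/3)*3^(1/6)*y/4) + C2*cos(10^(1/3)*3^(1/6)*y/4))*exp(-90^(1/3)*y/12)


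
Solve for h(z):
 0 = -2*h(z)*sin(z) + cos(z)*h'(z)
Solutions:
 h(z) = C1/cos(z)^2


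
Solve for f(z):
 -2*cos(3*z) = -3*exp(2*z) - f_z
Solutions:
 f(z) = C1 - 3*exp(2*z)/2 + 2*sin(3*z)/3


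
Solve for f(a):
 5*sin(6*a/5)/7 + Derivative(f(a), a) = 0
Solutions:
 f(a) = C1 + 25*cos(6*a/5)/42


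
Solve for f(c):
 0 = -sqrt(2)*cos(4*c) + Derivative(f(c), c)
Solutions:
 f(c) = C1 + sqrt(2)*sin(4*c)/4


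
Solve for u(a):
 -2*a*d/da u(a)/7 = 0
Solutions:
 u(a) = C1


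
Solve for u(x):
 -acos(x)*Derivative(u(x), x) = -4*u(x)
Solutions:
 u(x) = C1*exp(4*Integral(1/acos(x), x))


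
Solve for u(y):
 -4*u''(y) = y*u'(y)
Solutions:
 u(y) = C1 + C2*erf(sqrt(2)*y/4)


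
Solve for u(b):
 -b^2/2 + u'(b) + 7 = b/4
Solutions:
 u(b) = C1 + b^3/6 + b^2/8 - 7*b


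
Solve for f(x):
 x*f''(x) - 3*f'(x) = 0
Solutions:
 f(x) = C1 + C2*x^4


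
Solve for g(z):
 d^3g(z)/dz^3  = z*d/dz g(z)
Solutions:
 g(z) = C1 + Integral(C2*airyai(z) + C3*airybi(z), z)


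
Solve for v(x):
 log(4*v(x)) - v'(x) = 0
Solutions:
 -Integral(1/(log(_y) + 2*log(2)), (_y, v(x))) = C1 - x


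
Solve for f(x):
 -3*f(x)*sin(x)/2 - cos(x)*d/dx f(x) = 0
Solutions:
 f(x) = C1*cos(x)^(3/2)


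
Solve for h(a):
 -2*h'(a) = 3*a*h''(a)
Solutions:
 h(a) = C1 + C2*a^(1/3)


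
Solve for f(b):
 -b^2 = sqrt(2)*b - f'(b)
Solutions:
 f(b) = C1 + b^3/3 + sqrt(2)*b^2/2


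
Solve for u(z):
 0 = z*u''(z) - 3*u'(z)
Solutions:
 u(z) = C1 + C2*z^4


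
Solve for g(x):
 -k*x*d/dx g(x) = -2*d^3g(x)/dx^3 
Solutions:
 g(x) = C1 + Integral(C2*airyai(2^(2/3)*k^(1/3)*x/2) + C3*airybi(2^(2/3)*k^(1/3)*x/2), x)


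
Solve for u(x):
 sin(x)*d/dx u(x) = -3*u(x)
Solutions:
 u(x) = C1*(cos(x) + 1)^(3/2)/(cos(x) - 1)^(3/2)


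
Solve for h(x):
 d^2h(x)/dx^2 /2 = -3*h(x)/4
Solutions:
 h(x) = C1*sin(sqrt(6)*x/2) + C2*cos(sqrt(6)*x/2)


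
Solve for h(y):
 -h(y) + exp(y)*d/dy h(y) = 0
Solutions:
 h(y) = C1*exp(-exp(-y))


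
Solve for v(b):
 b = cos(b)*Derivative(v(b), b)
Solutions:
 v(b) = C1 + Integral(b/cos(b), b)


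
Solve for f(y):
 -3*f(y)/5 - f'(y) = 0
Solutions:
 f(y) = C1*exp(-3*y/5)


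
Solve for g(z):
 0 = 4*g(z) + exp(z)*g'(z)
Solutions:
 g(z) = C1*exp(4*exp(-z))


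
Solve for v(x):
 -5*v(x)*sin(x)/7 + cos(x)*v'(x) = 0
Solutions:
 v(x) = C1/cos(x)^(5/7)


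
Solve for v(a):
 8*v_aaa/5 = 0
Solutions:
 v(a) = C1 + C2*a + C3*a^2


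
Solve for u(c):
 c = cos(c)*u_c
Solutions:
 u(c) = C1 + Integral(c/cos(c), c)


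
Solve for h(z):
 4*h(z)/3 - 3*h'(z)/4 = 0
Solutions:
 h(z) = C1*exp(16*z/9)


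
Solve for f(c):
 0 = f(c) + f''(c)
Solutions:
 f(c) = C1*sin(c) + C2*cos(c)


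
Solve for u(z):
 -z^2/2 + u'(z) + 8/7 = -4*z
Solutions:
 u(z) = C1 + z^3/6 - 2*z^2 - 8*z/7


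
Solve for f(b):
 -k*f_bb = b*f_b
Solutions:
 f(b) = C1 + C2*sqrt(k)*erf(sqrt(2)*b*sqrt(1/k)/2)


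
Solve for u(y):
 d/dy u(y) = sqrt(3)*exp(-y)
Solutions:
 u(y) = C1 - sqrt(3)*exp(-y)


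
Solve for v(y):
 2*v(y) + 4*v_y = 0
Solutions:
 v(y) = C1*exp(-y/2)


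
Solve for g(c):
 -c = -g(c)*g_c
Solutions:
 g(c) = -sqrt(C1 + c^2)
 g(c) = sqrt(C1 + c^2)


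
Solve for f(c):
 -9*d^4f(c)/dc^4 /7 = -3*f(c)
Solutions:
 f(c) = C1*exp(-3^(3/4)*7^(1/4)*c/3) + C2*exp(3^(3/4)*7^(1/4)*c/3) + C3*sin(3^(3/4)*7^(1/4)*c/3) + C4*cos(3^(3/4)*7^(1/4)*c/3)


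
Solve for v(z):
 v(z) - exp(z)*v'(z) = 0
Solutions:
 v(z) = C1*exp(-exp(-z))


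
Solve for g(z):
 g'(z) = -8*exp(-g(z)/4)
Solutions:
 g(z) = 4*log(C1 - 2*z)


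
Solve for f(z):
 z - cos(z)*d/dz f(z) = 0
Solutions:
 f(z) = C1 + Integral(z/cos(z), z)


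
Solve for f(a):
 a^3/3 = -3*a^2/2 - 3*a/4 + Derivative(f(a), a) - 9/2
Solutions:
 f(a) = C1 + a^4/12 + a^3/2 + 3*a^2/8 + 9*a/2


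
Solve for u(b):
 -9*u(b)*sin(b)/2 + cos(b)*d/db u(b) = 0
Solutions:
 u(b) = C1/cos(b)^(9/2)


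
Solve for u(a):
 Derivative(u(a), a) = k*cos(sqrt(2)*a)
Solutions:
 u(a) = C1 + sqrt(2)*k*sin(sqrt(2)*a)/2


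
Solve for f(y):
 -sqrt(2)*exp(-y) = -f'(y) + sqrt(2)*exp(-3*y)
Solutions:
 f(y) = C1 - sqrt(2)*exp(-y) - sqrt(2)*exp(-3*y)/3


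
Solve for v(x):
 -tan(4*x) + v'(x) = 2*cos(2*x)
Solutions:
 v(x) = C1 - log(cos(4*x))/4 + sin(2*x)


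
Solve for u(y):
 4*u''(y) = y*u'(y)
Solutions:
 u(y) = C1 + C2*erfi(sqrt(2)*y/4)


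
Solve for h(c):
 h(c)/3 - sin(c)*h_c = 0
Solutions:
 h(c) = C1*(cos(c) - 1)^(1/6)/(cos(c) + 1)^(1/6)


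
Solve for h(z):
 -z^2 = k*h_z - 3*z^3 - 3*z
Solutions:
 h(z) = C1 + 3*z^4/(4*k) - z^3/(3*k) + 3*z^2/(2*k)


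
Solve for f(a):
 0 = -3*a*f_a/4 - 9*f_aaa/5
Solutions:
 f(a) = C1 + Integral(C2*airyai(-90^(1/3)*a/6) + C3*airybi(-90^(1/3)*a/6), a)


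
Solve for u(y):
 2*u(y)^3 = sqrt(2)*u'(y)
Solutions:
 u(y) = -sqrt(2)*sqrt(-1/(C1 + sqrt(2)*y))/2
 u(y) = sqrt(2)*sqrt(-1/(C1 + sqrt(2)*y))/2


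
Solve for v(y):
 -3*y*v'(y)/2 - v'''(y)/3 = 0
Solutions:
 v(y) = C1 + Integral(C2*airyai(-6^(2/3)*y/2) + C3*airybi(-6^(2/3)*y/2), y)


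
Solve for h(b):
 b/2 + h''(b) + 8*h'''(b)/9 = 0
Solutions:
 h(b) = C1 + C2*b + C3*exp(-9*b/8) - b^3/12 + 2*b^2/9


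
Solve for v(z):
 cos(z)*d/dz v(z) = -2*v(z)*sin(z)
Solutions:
 v(z) = C1*cos(z)^2


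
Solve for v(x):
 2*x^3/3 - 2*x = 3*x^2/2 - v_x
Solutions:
 v(x) = C1 - x^4/6 + x^3/2 + x^2


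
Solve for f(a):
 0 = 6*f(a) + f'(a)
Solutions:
 f(a) = C1*exp(-6*a)


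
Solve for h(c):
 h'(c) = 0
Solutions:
 h(c) = C1


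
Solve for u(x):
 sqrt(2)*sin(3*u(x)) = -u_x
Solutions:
 u(x) = -acos((-C1 - exp(6*sqrt(2)*x))/(C1 - exp(6*sqrt(2)*x)))/3 + 2*pi/3
 u(x) = acos((-C1 - exp(6*sqrt(2)*x))/(C1 - exp(6*sqrt(2)*x)))/3


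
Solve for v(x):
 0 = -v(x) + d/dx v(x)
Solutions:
 v(x) = C1*exp(x)


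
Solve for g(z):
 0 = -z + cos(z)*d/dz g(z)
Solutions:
 g(z) = C1 + Integral(z/cos(z), z)


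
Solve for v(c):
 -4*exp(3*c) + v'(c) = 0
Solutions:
 v(c) = C1 + 4*exp(3*c)/3


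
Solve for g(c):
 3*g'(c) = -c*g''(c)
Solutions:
 g(c) = C1 + C2/c^2


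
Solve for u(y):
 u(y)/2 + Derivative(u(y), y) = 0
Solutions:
 u(y) = C1*exp(-y/2)


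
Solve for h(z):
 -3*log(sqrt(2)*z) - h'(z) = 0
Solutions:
 h(z) = C1 - 3*z*log(z) - 3*z*log(2)/2 + 3*z


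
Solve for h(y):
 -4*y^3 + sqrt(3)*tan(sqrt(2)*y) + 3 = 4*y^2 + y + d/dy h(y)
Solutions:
 h(y) = C1 - y^4 - 4*y^3/3 - y^2/2 + 3*y - sqrt(6)*log(cos(sqrt(2)*y))/2


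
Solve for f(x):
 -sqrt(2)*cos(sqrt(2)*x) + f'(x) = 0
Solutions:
 f(x) = C1 + sin(sqrt(2)*x)


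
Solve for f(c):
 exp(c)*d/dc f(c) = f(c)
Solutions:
 f(c) = C1*exp(-exp(-c))


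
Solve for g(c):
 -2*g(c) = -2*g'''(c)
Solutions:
 g(c) = C3*exp(c) + (C1*sin(sqrt(3)*c/2) + C2*cos(sqrt(3)*c/2))*exp(-c/2)


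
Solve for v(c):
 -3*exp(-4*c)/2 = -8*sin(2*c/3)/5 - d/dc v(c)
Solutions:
 v(c) = C1 + 12*cos(2*c/3)/5 - 3*exp(-4*c)/8


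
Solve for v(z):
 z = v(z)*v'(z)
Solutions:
 v(z) = -sqrt(C1 + z^2)
 v(z) = sqrt(C1 + z^2)


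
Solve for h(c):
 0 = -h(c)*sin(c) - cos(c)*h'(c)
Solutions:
 h(c) = C1*cos(c)


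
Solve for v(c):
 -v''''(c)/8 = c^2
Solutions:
 v(c) = C1 + C2*c + C3*c^2 + C4*c^3 - c^6/45


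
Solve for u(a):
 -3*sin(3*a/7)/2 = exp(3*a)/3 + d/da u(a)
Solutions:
 u(a) = C1 - exp(3*a)/9 + 7*cos(3*a/7)/2


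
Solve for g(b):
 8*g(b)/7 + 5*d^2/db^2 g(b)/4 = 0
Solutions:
 g(b) = C1*sin(4*sqrt(70)*b/35) + C2*cos(4*sqrt(70)*b/35)


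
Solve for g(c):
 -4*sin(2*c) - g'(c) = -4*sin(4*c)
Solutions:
 g(c) = C1 + 2*cos(2*c) - cos(4*c)


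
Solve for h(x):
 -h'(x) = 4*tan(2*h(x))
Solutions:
 h(x) = -asin(C1*exp(-8*x))/2 + pi/2
 h(x) = asin(C1*exp(-8*x))/2


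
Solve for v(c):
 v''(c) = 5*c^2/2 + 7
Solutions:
 v(c) = C1 + C2*c + 5*c^4/24 + 7*c^2/2


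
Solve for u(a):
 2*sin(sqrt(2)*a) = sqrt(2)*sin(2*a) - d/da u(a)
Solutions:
 u(a) = C1 - sqrt(2)*cos(2*a)/2 + sqrt(2)*cos(sqrt(2)*a)


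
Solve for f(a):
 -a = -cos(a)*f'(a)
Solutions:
 f(a) = C1 + Integral(a/cos(a), a)


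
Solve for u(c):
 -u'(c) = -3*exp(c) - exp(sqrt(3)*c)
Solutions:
 u(c) = C1 + 3*exp(c) + sqrt(3)*exp(sqrt(3)*c)/3


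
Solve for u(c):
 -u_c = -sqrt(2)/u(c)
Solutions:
 u(c) = -sqrt(C1 + 2*sqrt(2)*c)
 u(c) = sqrt(C1 + 2*sqrt(2)*c)


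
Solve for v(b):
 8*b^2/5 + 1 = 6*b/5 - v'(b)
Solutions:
 v(b) = C1 - 8*b^3/15 + 3*b^2/5 - b


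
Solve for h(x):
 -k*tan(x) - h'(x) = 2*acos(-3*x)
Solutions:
 h(x) = C1 + k*log(cos(x)) - 2*x*acos(-3*x) - 2*sqrt(1 - 9*x^2)/3


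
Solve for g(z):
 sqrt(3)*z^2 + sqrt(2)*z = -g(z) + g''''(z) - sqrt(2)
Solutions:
 g(z) = C1*exp(-z) + C2*exp(z) + C3*sin(z) + C4*cos(z) - sqrt(3)*z^2 - sqrt(2)*z - sqrt(2)


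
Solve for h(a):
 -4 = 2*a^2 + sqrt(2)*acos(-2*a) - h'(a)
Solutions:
 h(a) = C1 + 2*a^3/3 + 4*a + sqrt(2)*(a*acos(-2*a) + sqrt(1 - 4*a^2)/2)


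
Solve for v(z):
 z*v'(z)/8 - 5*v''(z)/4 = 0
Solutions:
 v(z) = C1 + C2*erfi(sqrt(5)*z/10)


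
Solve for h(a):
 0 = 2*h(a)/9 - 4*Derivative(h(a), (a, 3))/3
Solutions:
 h(a) = C3*exp(6^(2/3)*a/6) + (C1*sin(2^(2/3)*3^(1/6)*a/4) + C2*cos(2^(2/3)*3^(1/6)*a/4))*exp(-6^(2/3)*a/12)


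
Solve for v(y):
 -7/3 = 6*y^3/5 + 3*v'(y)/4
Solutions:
 v(y) = C1 - 2*y^4/5 - 28*y/9


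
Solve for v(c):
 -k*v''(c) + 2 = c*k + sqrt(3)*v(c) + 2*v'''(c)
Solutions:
 v(c) = C1*exp(-c*(k^2/(k^3 + sqrt(-k^6 + (k^3 + 54*sqrt(3))^2) + 54*sqrt(3))^(1/3) + k + (k^3 + sqrt(-k^6 + (k^3 + 54*sqrt(3))^2) + 54*sqrt(3))^(1/3))/6) + C2*exp(c*(-4*k^2/((-1 + sqrt(3)*I)*(k^3 + sqrt(-k^6 + (k^3 + 54*sqrt(3))^2) + 54*sqrt(3))^(1/3)) - 2*k + (k^3 + sqrt(-k^6 + (k^3 + 54*sqrt(3))^2) + 54*sqrt(3))^(1/3) - sqrt(3)*I*(k^3 + sqrt(-k^6 + (k^3 + 54*sqrt(3))^2) + 54*sqrt(3))^(1/3))/12) + C3*exp(c*(4*k^2/((1 + sqrt(3)*I)*(k^3 + sqrt(-k^6 + (k^3 + 54*sqrt(3))^2) + 54*sqrt(3))^(1/3)) - 2*k + (k^3 + sqrt(-k^6 + (k^3 + 54*sqrt(3))^2) + 54*sqrt(3))^(1/3) + sqrt(3)*I*(k^3 + sqrt(-k^6 + (k^3 + 54*sqrt(3))^2) + 54*sqrt(3))^(1/3))/12) - sqrt(3)*c*k/3 + 2*sqrt(3)/3


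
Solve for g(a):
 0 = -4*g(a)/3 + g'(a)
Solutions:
 g(a) = C1*exp(4*a/3)


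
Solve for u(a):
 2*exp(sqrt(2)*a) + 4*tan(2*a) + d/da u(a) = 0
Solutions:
 u(a) = C1 - sqrt(2)*exp(sqrt(2)*a) + 2*log(cos(2*a))


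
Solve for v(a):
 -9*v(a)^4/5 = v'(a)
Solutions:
 v(a) = 5^(1/3)*(1/(C1 + 27*a))^(1/3)
 v(a) = 5^(1/3)*(-3^(2/3) - 3*3^(1/6)*I)*(1/(C1 + 9*a))^(1/3)/6
 v(a) = 5^(1/3)*(-3^(2/3) + 3*3^(1/6)*I)*(1/(C1 + 9*a))^(1/3)/6


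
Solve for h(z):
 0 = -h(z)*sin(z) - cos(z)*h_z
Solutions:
 h(z) = C1*cos(z)


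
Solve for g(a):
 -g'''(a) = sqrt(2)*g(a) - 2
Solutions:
 g(a) = C3*exp(-2^(1/6)*a) + (C1*sin(2^(1/6)*sqrt(3)*a/2) + C2*cos(2^(1/6)*sqrt(3)*a/2))*exp(2^(1/6)*a/2) + sqrt(2)


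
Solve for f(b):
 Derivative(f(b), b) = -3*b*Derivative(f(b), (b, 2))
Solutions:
 f(b) = C1 + C2*b^(2/3)


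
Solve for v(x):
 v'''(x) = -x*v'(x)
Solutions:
 v(x) = C1 + Integral(C2*airyai(-x) + C3*airybi(-x), x)


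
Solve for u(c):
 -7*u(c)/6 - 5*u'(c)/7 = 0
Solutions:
 u(c) = C1*exp(-49*c/30)


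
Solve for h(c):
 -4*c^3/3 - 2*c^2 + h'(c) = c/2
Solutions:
 h(c) = C1 + c^4/3 + 2*c^3/3 + c^2/4


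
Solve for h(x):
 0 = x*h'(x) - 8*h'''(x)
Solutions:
 h(x) = C1 + Integral(C2*airyai(x/2) + C3*airybi(x/2), x)


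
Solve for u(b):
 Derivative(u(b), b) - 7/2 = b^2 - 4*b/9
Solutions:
 u(b) = C1 + b^3/3 - 2*b^2/9 + 7*b/2


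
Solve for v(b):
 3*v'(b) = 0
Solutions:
 v(b) = C1


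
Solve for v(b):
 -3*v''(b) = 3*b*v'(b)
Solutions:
 v(b) = C1 + C2*erf(sqrt(2)*b/2)


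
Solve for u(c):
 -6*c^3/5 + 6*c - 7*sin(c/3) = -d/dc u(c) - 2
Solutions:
 u(c) = C1 + 3*c^4/10 - 3*c^2 - 2*c - 21*cos(c/3)


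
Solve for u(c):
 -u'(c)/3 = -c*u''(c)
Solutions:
 u(c) = C1 + C2*c^(4/3)


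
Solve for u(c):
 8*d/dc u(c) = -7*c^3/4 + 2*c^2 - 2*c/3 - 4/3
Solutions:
 u(c) = C1 - 7*c^4/128 + c^3/12 - c^2/24 - c/6


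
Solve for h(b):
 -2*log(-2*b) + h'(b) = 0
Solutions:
 h(b) = C1 + 2*b*log(-b) + 2*b*(-1 + log(2))


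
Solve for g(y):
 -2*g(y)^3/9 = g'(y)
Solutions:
 g(y) = -3*sqrt(2)*sqrt(-1/(C1 - 2*y))/2
 g(y) = 3*sqrt(2)*sqrt(-1/(C1 - 2*y))/2


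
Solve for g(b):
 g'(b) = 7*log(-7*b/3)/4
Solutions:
 g(b) = C1 + 7*b*log(-b)/4 + 7*b*(-log(3) - 1 + log(7))/4


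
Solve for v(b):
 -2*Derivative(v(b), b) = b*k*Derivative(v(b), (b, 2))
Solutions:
 v(b) = C1 + b^(((re(k) - 2)*re(k) + im(k)^2)/(re(k)^2 + im(k)^2))*(C2*sin(2*log(b)*Abs(im(k))/(re(k)^2 + im(k)^2)) + C3*cos(2*log(b)*im(k)/(re(k)^2 + im(k)^2)))


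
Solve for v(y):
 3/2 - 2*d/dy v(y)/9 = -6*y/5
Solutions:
 v(y) = C1 + 27*y^2/10 + 27*y/4


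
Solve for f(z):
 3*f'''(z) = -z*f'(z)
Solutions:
 f(z) = C1 + Integral(C2*airyai(-3^(2/3)*z/3) + C3*airybi(-3^(2/3)*z/3), z)


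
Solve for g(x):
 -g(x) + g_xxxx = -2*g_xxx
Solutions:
 g(x) = C1*exp(x*(-1 + sqrt(-2*6^(2/3)/(3*(-9 + sqrt(129))^(1/3)) + 6^(1/3)*(-9 + sqrt(129))^(1/3)/3 + 1))/2)*sin(x*sqrt(-2 - 2*6^(2/3)/(3*(-9 + sqrt(129))^(1/3)) + 6^(1/3)*(-9 + sqrt(129))^(1/3)/3 + 2/sqrt(-2*6^(2/3)/(3*(-9 + sqrt(129))^(1/3)) + 6^(1/3)*(-9 + sqrt(129))^(1/3)/3 + 1))/2) + C2*exp(x*(-1 + sqrt(-2*6^(2/3)/(3*(-9 + sqrt(129))^(1/3)) + 6^(1/3)*(-9 + sqrt(129))^(1/3)/3 + 1))/2)*cos(x*sqrt(-2 - 2*6^(2/3)/(3*(-9 + sqrt(129))^(1/3)) + 6^(1/3)*(-9 + sqrt(129))^(1/3)/3 + 2/sqrt(-2*6^(2/3)/(3*(-9 + sqrt(129))^(1/3)) + 6^(1/3)*(-9 + sqrt(129))^(1/3)/3 + 1))/2) + C3*exp(x*(-1 - sqrt(-2*6^(2/3)/(3*(-9 + sqrt(129))^(1/3)) + 6^(1/3)*(-9 + sqrt(129))^(1/3)/3 + 1) + sqrt(-6^(1/3)*(-9 + sqrt(129))^(1/3)/3 + 2*6^(2/3)/(3*(-9 + sqrt(129))^(1/3)) + 2 + 2/sqrt(-2*6^(2/3)/(3*(-9 + sqrt(129))^(1/3)) + 6^(1/3)*(-9 + sqrt(129))^(1/3)/3 + 1)))/2) + C4*exp(-x*(sqrt(-2*6^(2/3)/(3*(-9 + sqrt(129))^(1/3)) + 6^(1/3)*(-9 + sqrt(129))^(1/3)/3 + 1) + 1 + sqrt(-6^(1/3)*(-9 + sqrt(129))^(1/3)/3 + 2*6^(2/3)/(3*(-9 + sqrt(129))^(1/3)) + 2 + 2/sqrt(-2*6^(2/3)/(3*(-9 + sqrt(129))^(1/3)) + 6^(1/3)*(-9 + sqrt(129))^(1/3)/3 + 1)))/2)
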